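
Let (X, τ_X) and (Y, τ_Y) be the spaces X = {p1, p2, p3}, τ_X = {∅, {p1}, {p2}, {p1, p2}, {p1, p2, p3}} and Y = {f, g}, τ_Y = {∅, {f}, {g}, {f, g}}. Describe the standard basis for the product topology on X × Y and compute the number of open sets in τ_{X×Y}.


Basis B = {∅ × ∅, {p1} × {f}, {p1} × {g}, {p2} × {f}, {p2} × {g}, {p1} × {f, g}, {p1, p2} × {f}, {p1, p2} × {g}, {p2} × {f, g}, {p1, p2, p3} × {f}, {p1, p2, p3} × {g}, {p1, p2} × {f, g}, {p1, p2, p3} × {f, g}}; |τ_{X×Y}| = 25.

Enumerate products U × V with U ∈ τ_X, V ∈ τ_Y (deduplicated):
  ∅ × ∅ = {} (∅)
  {p1} × {f} = {(p1,f)}
  {p1} × {g} = {(p1,g)}
  {p2} × {f} = {(p2,f)}
  {p2} × {g} = {(p2,g)}
  {p1} × {f, g} = {(p1,f), (p1,g)}
  {p1, p2} × {f} = {(p1,f), (p2,f)}
  {p1, p2} × {g} = {(p1,g), (p2,g)}
  {p2} × {f, g} = {(p2,f), (p2,g)}
  {p1, p2, p3} × {f} = {(p1,f), (p2,f), (p3,f)}
  {p1, p2, p3} × {g} = {(p1,g), (p2,g), (p3,g)}
  {p1, p2} × {f, g} = {(p1,f), (p1,g), (p2,f), (p2,g)}
  {p1, p2, p3} × {f, g} = {(p1,f), (p1,g), (p2,f), (p2,g), (p3,f), (p3,g)}
These 13 distinct sets form the basis B.
Close under arbitrary unions to get τ_{X×Y}; counting gives |τ_{X×Y}| = 25.


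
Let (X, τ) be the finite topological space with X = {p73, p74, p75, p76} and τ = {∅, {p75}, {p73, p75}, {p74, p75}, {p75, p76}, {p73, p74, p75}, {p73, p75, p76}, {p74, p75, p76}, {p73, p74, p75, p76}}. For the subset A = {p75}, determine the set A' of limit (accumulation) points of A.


A' = {p73, p74, p76}

For each x ∈ X, list the open sets U ∈ τ with x ∈ U, then check whether U ∩ (A ∖ {x}) ≠ ∅ for every such U.
  x = p73: opens ∋ x are {p73, p75}, {p73, p74, p75}, {p73, p75, p76}, {p73, p74, p75, p76}; each meets A ∖ {p73}, so x IS a limit point.
  x = p74: opens ∋ x are {p74, p75}, {p73, p74, p75}, {p74, p75, p76}, {p73, p74, p75, p76}; each meets A ∖ {p74}, so x IS a limit point.
  x = p75: open {p75} ∋ x has {p75} ∩ (A ∖ {p75}) = ∅, so x is NOT a limit point.
  x = p76: opens ∋ x are {p75, p76}, {p73, p75, p76}, {p74, p75, p76}, {p73, p74, p75, p76}; each meets A ∖ {p76}, so x IS a limit point.
Collecting: A' = {p73, p74, p76}.


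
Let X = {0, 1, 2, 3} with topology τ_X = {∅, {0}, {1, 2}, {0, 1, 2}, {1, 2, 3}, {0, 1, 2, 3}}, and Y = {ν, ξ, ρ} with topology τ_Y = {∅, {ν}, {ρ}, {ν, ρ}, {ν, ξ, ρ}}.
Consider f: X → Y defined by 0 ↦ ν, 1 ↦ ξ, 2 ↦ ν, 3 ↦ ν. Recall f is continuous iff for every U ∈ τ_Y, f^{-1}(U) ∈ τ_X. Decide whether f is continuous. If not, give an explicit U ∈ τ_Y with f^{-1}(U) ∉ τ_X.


f is NOT continuous.

Compute f^{-1}(U) for each U ∈ τ_Y:
  U = ∅: f^{-1}(U) = ∅ ∈ τ_X ✓.
  U = {ν}: f^{-1}(U) = {0, 2, 3} ∉ τ_X ✗.
  U = {ρ}: f^{-1}(U) = ∅ ∈ τ_X ✓.
  U = {ν, ρ}: f^{-1}(U) = {0, 2, 3} ∉ τ_X ✗.
  U = {ν, ξ, ρ}: f^{-1}(U) = {0, 1, 2, 3} ∈ τ_X ✓.
Found U = {ν} with f^{-1}(U) = {0, 2, 3} not in τ_X. Therefore f is NOT continuous.


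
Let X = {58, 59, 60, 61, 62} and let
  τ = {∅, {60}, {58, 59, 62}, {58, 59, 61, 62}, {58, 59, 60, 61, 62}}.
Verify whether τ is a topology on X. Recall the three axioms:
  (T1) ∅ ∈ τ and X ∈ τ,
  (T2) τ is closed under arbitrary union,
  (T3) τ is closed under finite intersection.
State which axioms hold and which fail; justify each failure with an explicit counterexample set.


τ is NOT a topology on X.

Axiom (T1): ∅ ∈ τ? Yes; X ∈ τ? Yes.
Axiom (T2/T3): check pairwise unions and intersections of members of τ.
Counterexample for (T2): {60} ∪ {58, 59, 62} = {58, 59, 60, 62} ∉ τ. Therefore τ is NOT a topology.


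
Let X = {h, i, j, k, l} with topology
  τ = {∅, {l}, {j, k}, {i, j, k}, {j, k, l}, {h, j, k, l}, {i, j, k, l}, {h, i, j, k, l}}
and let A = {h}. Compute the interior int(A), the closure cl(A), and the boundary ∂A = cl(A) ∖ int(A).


int(A) = ∅, cl(A) = {h}, ∂A = {h}.

Closed sets in (X, τ) are complements of opens:
  closed(X, τ) = {∅, {h}, {i}, {h, i}, {h, l}, {h, i, l}, {h, i, j, k}, {h, i, j, k, l}}.
int(A) = ⋃ {U ∈ τ : U ⊆ A}. Opens contained in A: ∅.
Taking the union of these: int(A) = ∅.
cl(A) = ⋂ {C closed : A ⊆ C}. Closed sets containing A: {h}, {h, i}, {h, l}, {h, i, l}, {h, i, j, k}, {h, i, j, k, l}.
Intersecting these: cl(A) = {h}.
∂A = cl(A) ∖ int(A) = {h} ∖ ∅ = {h}.


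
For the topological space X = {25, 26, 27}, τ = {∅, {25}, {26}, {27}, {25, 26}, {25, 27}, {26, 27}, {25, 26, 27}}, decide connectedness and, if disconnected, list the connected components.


(X, τ) is disconnected; components = [{25}, {26}, {27}].

Find clopen sets (U ∈ τ with X ∖ U ∈ τ):
  U = ∅, X ∖ U = {25, 26, 27} — both open, so U is clopen.
  U = {25}, X ∖ U = {26, 27} — both open, so U is clopen.
  U = {26}, X ∖ U = {25, 27} — both open, so U is clopen.
  U = {27}, X ∖ U = {25, 26} — both open, so U is clopen.
  U = {25, 26}, X ∖ U = {27} — both open, so U is clopen.
  U = {25, 27}, X ∖ U = {26} — both open, so U is clopen.
  U = {26, 27}, X ∖ U = {25} — both open, so U is clopen.
  U = {25, 26, 27}, X ∖ U = ∅ — both open, so U is clopen.
Nontrivial clopen(s) exist: e.g. {25, 26}. So (X, τ) is disconnected.
Compute connected components by grouping points that agree on all clopens:
  component: {25}
  component: {26}
  component: {27}


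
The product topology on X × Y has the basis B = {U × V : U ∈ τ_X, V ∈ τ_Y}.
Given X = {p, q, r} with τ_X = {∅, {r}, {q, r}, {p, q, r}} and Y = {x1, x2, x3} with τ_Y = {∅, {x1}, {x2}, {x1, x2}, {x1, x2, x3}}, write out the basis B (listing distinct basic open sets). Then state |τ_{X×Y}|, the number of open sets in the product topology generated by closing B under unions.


Basis B = {∅ × ∅, {r} × {x1}, {r} × {x2}, {q, r} × {x1}, {q, r} × {x2}, {r} × {x1, x2}, {p, q, r} × {x1}, {p, q, r} × {x2}, {r} × {x1, x2, x3}, {q, r} × {x1, x2}, {p, q, r} × {x1, x2}, {q, r} × {x1, x2, x3}, {p, q, r} × {x1, x2, x3}}; |τ_{X×Y}| = 30.

Enumerate products U × V with U ∈ τ_X, V ∈ τ_Y (deduplicated):
  ∅ × ∅ = {} (∅)
  {r} × {x1} = {(r,x1)}
  {r} × {x2} = {(r,x2)}
  {q, r} × {x1} = {(q,x1), (r,x1)}
  {q, r} × {x2} = {(q,x2), (r,x2)}
  {r} × {x1, x2} = {(r,x1), (r,x2)}
  {p, q, r} × {x1} = {(p,x1), (q,x1), (r,x1)}
  {p, q, r} × {x2} = {(p,x2), (q,x2), (r,x2)}
  {r} × {x1, x2, x3} = {(r,x1), (r,x2), (r,x3)}
  {q, r} × {x1, x2} = {(q,x1), (q,x2), (r,x1), (r,x2)}
  {p, q, r} × {x1, x2} = {(p,x1), (p,x2), (q,x1), (q,x2), (r,x1), (r,x2)}
  {q, r} × {x1, x2, x3} = {(q,x1), (q,x2), (q,x3), (r,x1), (r,x2), (r,x3)}
  {p, q, r} × {x1, x2, x3} = {(p,x1), (p,x2), (p,x3), (q,x1), (q,x2), (q,x3), (r,x1), (r,x2), (r,x3)}
These 13 distinct sets form the basis B.
Close under arbitrary unions to get τ_{X×Y}; counting gives |τ_{X×Y}| = 30.


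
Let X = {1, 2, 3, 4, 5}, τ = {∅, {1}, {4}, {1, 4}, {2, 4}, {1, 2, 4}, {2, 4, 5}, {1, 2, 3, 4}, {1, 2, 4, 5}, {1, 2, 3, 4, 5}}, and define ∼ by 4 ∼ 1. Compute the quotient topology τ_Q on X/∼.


X/∼ = {[1=4], [2], [3], [5]}; |τ_Q| = 6.

Equivalence classes: [1=4], [2], [3], [5].
Quotient map π: X → X/∼ sends 1 ↦ [1=4], 2 ↦ [2], 3 ↦ [3], 4 ↦ [1=4], 5 ↦ [5].
For each subset V ⊆ X/∼, compute π^{-1}(V) ⊆ X and check whether π^{-1}(V) ∈ τ. V is open in τ_Q iff π^{-1}(V) ∈ τ.
  V = {}: π^{-1}(V) = ∅ ∈ τ ✓.
  V = {[1=4]}: π^{-1}(V) = {1, 4} ∈ τ ✓.
  V = {[2]}: π^{-1}(V) = {2} ∉ τ ✗.
  V = {[1=4], [2]}: π^{-1}(V) = {1, 2, 4} ∈ τ ✓.
  V = {[3]}: π^{-1}(V) = {3} ∉ τ ✗.
  V = {[1=4], [3]}: π^{-1}(V) = {1, 3, 4} ∉ τ ✗.
  V = {[2], [3]}: π^{-1}(V) = {2, 3} ∉ τ ✗.
  V = {[1=4], [2], [3]}: π^{-1}(V) = {1, 2, 3, 4} ∈ τ ✓.
  V = {[5]}: π^{-1}(V) = {5} ∉ τ ✗.
  V = {[1=4], [5]}: π^{-1}(V) = {1, 4, 5} ∉ τ ✗.
  V = {[2], [5]}: π^{-1}(V) = {2, 5} ∉ τ ✗.
  V = {[1=4], [2], [5]}: π^{-1}(V) = {1, 2, 4, 5} ∈ τ ✓.
  V = {[3], [5]}: π^{-1}(V) = {3, 5} ∉ τ ✗.
  V = {[1=4], [3], [5]}: π^{-1}(V) = {1, 3, 4, 5} ∉ τ ✗.
  V = {[2], [3], [5]}: π^{-1}(V) = {2, 3, 5} ∉ τ ✗.
  V = {[1=4], [2], [3], [5]}: π^{-1}(V) = {1, 2, 3, 4, 5} ∈ τ ✓.
Open sets in the quotient: τ_Q = {{}, {[1=4]}, {[1=4], [2]}, {[1=4], [2], [3]}, {[1=4], [2], [5]}, {[1=4], [2], [3], [5]}} (6 elements).


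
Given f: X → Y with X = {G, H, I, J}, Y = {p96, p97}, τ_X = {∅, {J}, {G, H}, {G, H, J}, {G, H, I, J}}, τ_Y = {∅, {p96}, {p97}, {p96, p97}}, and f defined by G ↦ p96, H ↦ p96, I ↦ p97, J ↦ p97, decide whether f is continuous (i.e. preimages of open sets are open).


f is NOT continuous.

Compute f^{-1}(U) for each U ∈ τ_Y:
  U = ∅: f^{-1}(U) = ∅ ∈ τ_X ✓.
  U = {p96}: f^{-1}(U) = {G, H} ∈ τ_X ✓.
  U = {p97}: f^{-1}(U) = {I, J} ∉ τ_X ✗.
  U = {p96, p97}: f^{-1}(U) = {G, H, I, J} ∈ τ_X ✓.
Found U = {p97} with f^{-1}(U) = {I, J} not in τ_X. Therefore f is NOT continuous.


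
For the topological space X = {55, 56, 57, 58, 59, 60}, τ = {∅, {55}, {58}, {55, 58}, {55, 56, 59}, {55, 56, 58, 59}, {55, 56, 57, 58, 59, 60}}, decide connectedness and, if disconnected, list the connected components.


(X, τ) is connected.

Find clopen sets (U ∈ τ with X ∖ U ∈ τ):
  U = ∅, X ∖ U = {55, 56, 57, 58, 59, 60} — both open, so U is clopen.
  U = {55, 56, 57, 58, 59, 60}, X ∖ U = ∅ — both open, so U is clopen.
Only trivial clopens (∅ and X) exist, so (X, τ) is connected.
Compute connected components by grouping points that agree on all clopens:
  component: {55, 56, 57, 58, 59, 60}


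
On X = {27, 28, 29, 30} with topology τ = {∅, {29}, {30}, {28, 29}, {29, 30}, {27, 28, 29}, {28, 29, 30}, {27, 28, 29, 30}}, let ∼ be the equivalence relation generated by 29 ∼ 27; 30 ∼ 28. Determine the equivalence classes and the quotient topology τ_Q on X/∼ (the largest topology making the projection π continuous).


X/∼ = {[27=29], [28=30]}; |τ_Q| = 2.

Equivalence classes: [27=29], [28=30].
Quotient map π: X → X/∼ sends 27 ↦ [27=29], 28 ↦ [28=30], 29 ↦ [27=29], 30 ↦ [28=30].
For each subset V ⊆ X/∼, compute π^{-1}(V) ⊆ X and check whether π^{-1}(V) ∈ τ. V is open in τ_Q iff π^{-1}(V) ∈ τ.
  V = {}: π^{-1}(V) = ∅ ∈ τ ✓.
  V = {[27=29]}: π^{-1}(V) = {27, 29} ∉ τ ✗.
  V = {[28=30]}: π^{-1}(V) = {28, 30} ∉ τ ✗.
  V = {[27=29], [28=30]}: π^{-1}(V) = {27, 28, 29, 30} ∈ τ ✓.
Open sets in the quotient: τ_Q = {{}, {[27=29], [28=30]}} (2 elements).


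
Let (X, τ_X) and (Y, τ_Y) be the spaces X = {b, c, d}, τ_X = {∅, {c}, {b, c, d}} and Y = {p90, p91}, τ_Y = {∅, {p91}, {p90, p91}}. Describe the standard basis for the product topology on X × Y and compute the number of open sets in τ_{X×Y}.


Basis B = {∅ × ∅, {c} × {p91}, {c} × {p90, p91}, {b, c, d} × {p91}, {b, c, d} × {p90, p91}}; |τ_{X×Y}| = 6.

Enumerate products U × V with U ∈ τ_X, V ∈ τ_Y (deduplicated):
  ∅ × ∅ = {} (∅)
  {c} × {p91} = {(c,p91)}
  {c} × {p90, p91} = {(c,p90), (c,p91)}
  {b, c, d} × {p91} = {(b,p91), (c,p91), (d,p91)}
  {b, c, d} × {p90, p91} = {(b,p90), (b,p91), (c,p90), (c,p91), (d,p90), (d,p91)}
These 5 distinct sets form the basis B.
Close under arbitrary unions to get τ_{X×Y}; counting gives |τ_{X×Y}| = 6.


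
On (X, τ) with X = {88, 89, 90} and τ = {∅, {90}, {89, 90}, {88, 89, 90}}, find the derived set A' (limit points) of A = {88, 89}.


A' = {88}

For each x ∈ X, list the open sets U ∈ τ with x ∈ U, then check whether U ∩ (A ∖ {x}) ≠ ∅ for every such U.
  x = 88: opens ∋ x are {88, 89, 90}; each meets A ∖ {88}, so x IS a limit point.
  x = 89: open {89, 90} ∋ x has {89, 90} ∩ (A ∖ {89}) = ∅, so x is NOT a limit point.
  x = 90: open {90} ∋ x has {90} ∩ (A ∖ {90}) = ∅, so x is NOT a limit point.
Collecting: A' = {88}.


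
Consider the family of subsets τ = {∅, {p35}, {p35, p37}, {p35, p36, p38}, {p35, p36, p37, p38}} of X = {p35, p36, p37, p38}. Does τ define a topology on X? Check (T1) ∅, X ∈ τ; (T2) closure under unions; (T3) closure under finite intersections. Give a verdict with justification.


τ IS a topology on X.

Axiom (T1): ∅ ∈ τ? Yes; X ∈ τ? Yes.
Axiom (T2/T3): check pairwise unions and intersections of members of τ.
All pairwise intersections and unions checked — each lies in τ. Therefore τ satisfies (T1), (T2), (T3): it IS a topology on X.


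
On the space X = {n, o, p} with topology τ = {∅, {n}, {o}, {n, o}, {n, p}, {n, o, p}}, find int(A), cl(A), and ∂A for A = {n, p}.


int(A) = {n, p}, cl(A) = {n, p}, ∂A = ∅.

Closed sets in (X, τ) are complements of opens:
  closed(X, τ) = {∅, {o}, {p}, {n, p}, {o, p}, {n, o, p}}.
int(A) = ⋃ {U ∈ τ : U ⊆ A}. Opens contained in A: ∅, {n}, {n, p}.
Taking the union of these: int(A) = {n, p}.
cl(A) = ⋂ {C closed : A ⊆ C}. Closed sets containing A: {n, p}, {n, o, p}.
Intersecting these: cl(A) = {n, p}.
∂A = cl(A) ∖ int(A) = {n, p} ∖ {n, p} = ∅.


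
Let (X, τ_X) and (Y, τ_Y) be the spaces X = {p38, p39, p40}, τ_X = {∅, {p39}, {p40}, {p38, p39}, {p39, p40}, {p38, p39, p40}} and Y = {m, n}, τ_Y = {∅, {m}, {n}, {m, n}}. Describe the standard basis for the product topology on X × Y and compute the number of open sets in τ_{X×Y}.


Basis B = {∅ × ∅, {p39} × {m}, {p39} × {n}, {p40} × {m}, {p40} × {n}, {p38, p39} × {m}, {p38, p39} × {n}, {p39} × {m, n}, {p39, p40} × {m}, {p39, p40} × {n}, {p40} × {m, n}, {p38, p39, p40} × {m}, {p38, p39, p40} × {n}, {p38, p39} × {m, n}, {p39, p40} × {m, n}, {p38, p39, p40} × {m, n}}; |τ_{X×Y}| = 36.

Enumerate products U × V with U ∈ τ_X, V ∈ τ_Y (deduplicated):
  ∅ × ∅ = {} (∅)
  {p39} × {m} = {(p39,m)}
  {p39} × {n} = {(p39,n)}
  {p40} × {m} = {(p40,m)}
  {p40} × {n} = {(p40,n)}
  {p38, p39} × {m} = {(p38,m), (p39,m)}
  {p38, p39} × {n} = {(p38,n), (p39,n)}
  {p39} × {m, n} = {(p39,m), (p39,n)}
  {p39, p40} × {m} = {(p39,m), (p40,m)}
  {p39, p40} × {n} = {(p39,n), (p40,n)}
  {p40} × {m, n} = {(p40,m), (p40,n)}
  {p38, p39, p40} × {m} = {(p38,m), (p39,m), (p40,m)}
  {p38, p39, p40} × {n} = {(p38,n), (p39,n), (p40,n)}
  {p38, p39} × {m, n} = {(p38,m), (p38,n), (p39,m), (p39,n)}
  {p39, p40} × {m, n} = {(p39,m), (p39,n), (p40,m), (p40,n)}
  {p38, p39, p40} × {m, n} = {(p38,m), (p38,n), (p39,m), (p39,n), (p40,m), (p40,n)}
These 16 distinct sets form the basis B.
Close under arbitrary unions to get τ_{X×Y}; counting gives |τ_{X×Y}| = 36.


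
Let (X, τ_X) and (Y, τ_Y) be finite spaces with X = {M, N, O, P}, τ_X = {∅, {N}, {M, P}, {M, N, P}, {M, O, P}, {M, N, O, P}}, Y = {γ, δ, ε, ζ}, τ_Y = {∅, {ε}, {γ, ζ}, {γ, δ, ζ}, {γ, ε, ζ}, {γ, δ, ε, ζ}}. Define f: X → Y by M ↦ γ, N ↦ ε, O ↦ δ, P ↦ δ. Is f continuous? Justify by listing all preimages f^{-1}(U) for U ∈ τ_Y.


f is NOT continuous.

Compute f^{-1}(U) for each U ∈ τ_Y:
  U = ∅: f^{-1}(U) = ∅ ∈ τ_X ✓.
  U = {ε}: f^{-1}(U) = {N} ∈ τ_X ✓.
  U = {γ, ζ}: f^{-1}(U) = {M} ∉ τ_X ✗.
  U = {γ, δ, ζ}: f^{-1}(U) = {M, O, P} ∈ τ_X ✓.
  U = {γ, ε, ζ}: f^{-1}(U) = {M, N} ∉ τ_X ✗.
  U = {γ, δ, ε, ζ}: f^{-1}(U) = {M, N, O, P} ∈ τ_X ✓.
Found U = {γ, ζ} with f^{-1}(U) = {M} not in τ_X. Therefore f is NOT continuous.


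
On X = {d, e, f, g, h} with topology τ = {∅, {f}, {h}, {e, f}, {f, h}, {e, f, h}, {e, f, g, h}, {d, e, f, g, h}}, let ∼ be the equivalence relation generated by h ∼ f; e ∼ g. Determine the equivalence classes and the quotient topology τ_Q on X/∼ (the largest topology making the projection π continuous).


X/∼ = {[d], [e=g], [f=h]}; |τ_Q| = 4.

Equivalence classes: [d], [e=g], [f=h].
Quotient map π: X → X/∼ sends d ↦ [d], e ↦ [e=g], f ↦ [f=h], g ↦ [e=g], h ↦ [f=h].
For each subset V ⊆ X/∼, compute π^{-1}(V) ⊆ X and check whether π^{-1}(V) ∈ τ. V is open in τ_Q iff π^{-1}(V) ∈ τ.
  V = {}: π^{-1}(V) = ∅ ∈ τ ✓.
  V = {[d]}: π^{-1}(V) = {d} ∉ τ ✗.
  V = {[e=g]}: π^{-1}(V) = {e, g} ∉ τ ✗.
  V = {[d], [e=g]}: π^{-1}(V) = {d, e, g} ∉ τ ✗.
  V = {[f=h]}: π^{-1}(V) = {f, h} ∈ τ ✓.
  V = {[d], [f=h]}: π^{-1}(V) = {d, f, h} ∉ τ ✗.
  V = {[e=g], [f=h]}: π^{-1}(V) = {e, f, g, h} ∈ τ ✓.
  V = {[d], [e=g], [f=h]}: π^{-1}(V) = {d, e, f, g, h} ∈ τ ✓.
Open sets in the quotient: τ_Q = {{}, {[f=h]}, {[e=g], [f=h]}, {[d], [e=g], [f=h]}} (4 elements).


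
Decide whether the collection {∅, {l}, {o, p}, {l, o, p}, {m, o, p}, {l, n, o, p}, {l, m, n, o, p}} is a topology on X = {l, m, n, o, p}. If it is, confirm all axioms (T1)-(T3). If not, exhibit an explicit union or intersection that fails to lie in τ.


τ is NOT a topology on X.

Axiom (T1): ∅ ∈ τ? Yes; X ∈ τ? Yes.
Axiom (T2/T3): check pairwise unions and intersections of members of τ.
Counterexample for (T2): {l} ∪ {m, o, p} = {l, m, o, p} ∉ τ. Therefore τ is NOT a topology.


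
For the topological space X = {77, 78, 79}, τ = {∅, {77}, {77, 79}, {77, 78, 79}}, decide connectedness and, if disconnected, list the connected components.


(X, τ) is connected.

Find clopen sets (U ∈ τ with X ∖ U ∈ τ):
  U = ∅, X ∖ U = {77, 78, 79} — both open, so U is clopen.
  U = {77, 78, 79}, X ∖ U = ∅ — both open, so U is clopen.
Only trivial clopens (∅ and X) exist, so (X, τ) is connected.
Compute connected components by grouping points that agree on all clopens:
  component: {77, 78, 79}


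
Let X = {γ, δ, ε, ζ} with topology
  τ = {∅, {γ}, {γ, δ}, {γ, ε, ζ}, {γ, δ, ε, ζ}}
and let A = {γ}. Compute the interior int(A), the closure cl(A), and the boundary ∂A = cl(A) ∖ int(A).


int(A) = {γ}, cl(A) = {γ, δ, ε, ζ}, ∂A = {δ, ε, ζ}.

Closed sets in (X, τ) are complements of opens:
  closed(X, τ) = {∅, {δ}, {ε, ζ}, {δ, ε, ζ}, {γ, δ, ε, ζ}}.
int(A) = ⋃ {U ∈ τ : U ⊆ A}. Opens contained in A: ∅, {γ}.
Taking the union of these: int(A) = {γ}.
cl(A) = ⋂ {C closed : A ⊆ C}. Closed sets containing A: {γ, δ, ε, ζ}.
Intersecting these: cl(A) = {γ, δ, ε, ζ}.
∂A = cl(A) ∖ int(A) = {γ, δ, ε, ζ} ∖ {γ} = {δ, ε, ζ}.


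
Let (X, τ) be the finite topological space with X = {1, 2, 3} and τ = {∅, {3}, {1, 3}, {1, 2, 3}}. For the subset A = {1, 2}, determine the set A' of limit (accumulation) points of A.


A' = {2}

For each x ∈ X, list the open sets U ∈ τ with x ∈ U, then check whether U ∩ (A ∖ {x}) ≠ ∅ for every such U.
  x = 1: open {1, 3} ∋ x has {1, 3} ∩ (A ∖ {1}) = ∅, so x is NOT a limit point.
  x = 2: opens ∋ x are {1, 2, 3}; each meets A ∖ {2}, so x IS a limit point.
  x = 3: open {3} ∋ x has {3} ∩ (A ∖ {3}) = ∅, so x is NOT a limit point.
Collecting: A' = {2}.


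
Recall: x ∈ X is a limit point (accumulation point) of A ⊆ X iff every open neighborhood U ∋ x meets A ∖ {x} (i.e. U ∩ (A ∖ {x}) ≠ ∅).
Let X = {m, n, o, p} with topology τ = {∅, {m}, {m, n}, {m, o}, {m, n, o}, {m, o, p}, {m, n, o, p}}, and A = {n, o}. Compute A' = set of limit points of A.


A' = {p}

For each x ∈ X, list the open sets U ∈ τ with x ∈ U, then check whether U ∩ (A ∖ {x}) ≠ ∅ for every such U.
  x = m: open {m} ∋ x has {m} ∩ (A ∖ {m}) = ∅, so x is NOT a limit point.
  x = n: open {m, n} ∋ x has {m, n} ∩ (A ∖ {n}) = ∅, so x is NOT a limit point.
  x = o: open {m, o} ∋ x has {m, o} ∩ (A ∖ {o}) = ∅, so x is NOT a limit point.
  x = p: opens ∋ x are {m, o, p}, {m, n, o, p}; each meets A ∖ {p}, so x IS a limit point.
Collecting: A' = {p}.


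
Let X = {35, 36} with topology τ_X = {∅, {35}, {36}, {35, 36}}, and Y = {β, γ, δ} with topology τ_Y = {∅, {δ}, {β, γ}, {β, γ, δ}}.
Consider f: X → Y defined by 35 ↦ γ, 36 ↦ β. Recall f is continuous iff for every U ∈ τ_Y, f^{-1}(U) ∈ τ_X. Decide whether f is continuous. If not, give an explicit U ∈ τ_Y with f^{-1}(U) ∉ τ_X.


f IS continuous.

Compute f^{-1}(U) for each U ∈ τ_Y:
  U = ∅: f^{-1}(U) = ∅ ∈ τ_X ✓.
  U = {δ}: f^{-1}(U) = ∅ ∈ τ_X ✓.
  U = {β, γ}: f^{-1}(U) = {35, 36} ∈ τ_X ✓.
  U = {β, γ, δ}: f^{-1}(U) = {35, 36} ∈ τ_X ✓.
Every preimage lies in τ_X, so f IS continuous.


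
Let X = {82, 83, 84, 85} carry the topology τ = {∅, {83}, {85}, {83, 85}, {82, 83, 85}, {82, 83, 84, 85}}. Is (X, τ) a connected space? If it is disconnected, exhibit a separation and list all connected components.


(X, τ) is connected.

Find clopen sets (U ∈ τ with X ∖ U ∈ τ):
  U = ∅, X ∖ U = {82, 83, 84, 85} — both open, so U is clopen.
  U = {82, 83, 84, 85}, X ∖ U = ∅ — both open, so U is clopen.
Only trivial clopens (∅ and X) exist, so (X, τ) is connected.
Compute connected components by grouping points that agree on all clopens:
  component: {82, 83, 84, 85}


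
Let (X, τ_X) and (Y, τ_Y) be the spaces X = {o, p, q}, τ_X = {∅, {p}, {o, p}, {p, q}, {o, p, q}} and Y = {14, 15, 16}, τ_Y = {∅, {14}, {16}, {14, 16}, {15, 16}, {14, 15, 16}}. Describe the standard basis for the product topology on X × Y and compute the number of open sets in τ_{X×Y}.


Basis B = {∅ × ∅, {p} × {14}, {p} × {16}, {o, p} × {14}, {o, p} × {16}, {p} × {14, 16}, {p, q} × {14}, {p} × {15, 16}, {p, q} × {16}, {o, p, q} × {14}, {o, p, q} × {16}, {p} × {14, 15, 16}, {o, p} × {14, 16}, {o, p} × {15, 16}, {p, q} × {14, 16}, {p, q} × {15, 16}, {o, p} × {14, 15, 16}, {o, p, q} × {14, 16}, {o, p, q} × {15, 16}, {p, q} × {14, 15, 16}, {o, p, q} × {14, 15, 16}}; |τ_{X×Y}| = 70.

Enumerate products U × V with U ∈ τ_X, V ∈ τ_Y (deduplicated):
  ∅ × ∅ = {} (∅)
  {p} × {14} = {(p,14)}
  {p} × {16} = {(p,16)}
  {o, p} × {14} = {(o,14), (p,14)}
  {o, p} × {16} = {(o,16), (p,16)}
  {p} × {14, 16} = {(p,14), (p,16)}
  {p, q} × {14} = {(p,14), (q,14)}
  {p} × {15, 16} = {(p,15), (p,16)}
  {p, q} × {16} = {(p,16), (q,16)}
  {o, p, q} × {14} = {(o,14), (p,14), (q,14)}
  {o, p, q} × {16} = {(o,16), (p,16), (q,16)}
  {p} × {14, 15, 16} = {(p,14), (p,15), (p,16)}
  {o, p} × {14, 16} = {(o,14), (o,16), (p,14), (p,16)}
  {o, p} × {15, 16} = {(o,15), (o,16), (p,15), (p,16)}
  {p, q} × {14, 16} = {(p,14), (p,16), (q,14), (q,16)}
  {p, q} × {15, 16} = {(p,15), (p,16), (q,15), (q,16)}
  {o, p} × {14, 15, 16} = {(o,14), (o,15), (o,16), (p,14), (p,15), (p,16)}
  {o, p, q} × {14, 16} = {(o,14), (o,16), (p,14), (p,16), (q,14), (q,16)}
  {o, p, q} × {15, 16} = {(o,15), (o,16), (p,15), (p,16), (q,15), (q,16)}
  {p, q} × {14, 15, 16} = {(p,14), (p,15), (p,16), (q,14), (q,15), (q,16)}
  {o, p, q} × {14, 15, 16} = {(o,14), (o,15), (o,16), (p,14), (p,15), (p,16), (q,14), (q,15), (q,16)}
These 21 distinct sets form the basis B.
Close under arbitrary unions to get τ_{X×Y}; counting gives |τ_{X×Y}| = 70.


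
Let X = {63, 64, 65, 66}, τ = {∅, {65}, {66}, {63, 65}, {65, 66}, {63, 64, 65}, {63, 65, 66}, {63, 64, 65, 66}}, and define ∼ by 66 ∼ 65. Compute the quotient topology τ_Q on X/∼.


X/∼ = {[63], [64], [65=66]}; |τ_Q| = 4.

Equivalence classes: [63], [64], [65=66].
Quotient map π: X → X/∼ sends 63 ↦ [63], 64 ↦ [64], 65 ↦ [65=66], 66 ↦ [65=66].
For each subset V ⊆ X/∼, compute π^{-1}(V) ⊆ X and check whether π^{-1}(V) ∈ τ. V is open in τ_Q iff π^{-1}(V) ∈ τ.
  V = {}: π^{-1}(V) = ∅ ∈ τ ✓.
  V = {[63]}: π^{-1}(V) = {63} ∉ τ ✗.
  V = {[64]}: π^{-1}(V) = {64} ∉ τ ✗.
  V = {[63], [64]}: π^{-1}(V) = {63, 64} ∉ τ ✗.
  V = {[65=66]}: π^{-1}(V) = {65, 66} ∈ τ ✓.
  V = {[63], [65=66]}: π^{-1}(V) = {63, 65, 66} ∈ τ ✓.
  V = {[64], [65=66]}: π^{-1}(V) = {64, 65, 66} ∉ τ ✗.
  V = {[63], [64], [65=66]}: π^{-1}(V) = {63, 64, 65, 66} ∈ τ ✓.
Open sets in the quotient: τ_Q = {{}, {[65=66]}, {[63], [65=66]}, {[63], [64], [65=66]}} (4 elements).


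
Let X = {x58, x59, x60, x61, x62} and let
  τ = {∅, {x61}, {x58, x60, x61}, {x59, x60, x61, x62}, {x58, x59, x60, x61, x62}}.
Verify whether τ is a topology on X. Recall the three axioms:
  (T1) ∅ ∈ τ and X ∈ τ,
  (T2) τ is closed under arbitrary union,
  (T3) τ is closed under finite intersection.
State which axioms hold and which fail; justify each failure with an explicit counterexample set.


τ is NOT a topology on X.

Axiom (T1): ∅ ∈ τ? Yes; X ∈ τ? Yes.
Axiom (T2/T3): check pairwise unions and intersections of members of τ.
Counterexample for (T3): {x58, x60, x61} ∩ {x59, x60, x61, x62} = {x60, x61} ∉ τ. Therefore τ is NOT a topology.


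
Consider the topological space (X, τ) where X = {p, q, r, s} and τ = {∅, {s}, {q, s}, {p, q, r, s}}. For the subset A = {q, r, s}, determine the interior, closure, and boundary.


int(A) = {q, s}, cl(A) = {p, q, r, s}, ∂A = {p, r}.

Closed sets in (X, τ) are complements of opens:
  closed(X, τ) = {∅, {p, r}, {p, q, r}, {p, q, r, s}}.
int(A) = ⋃ {U ∈ τ : U ⊆ A}. Opens contained in A: ∅, {s}, {q, s}.
Taking the union of these: int(A) = {q, s}.
cl(A) = ⋂ {C closed : A ⊆ C}. Closed sets containing A: {p, q, r, s}.
Intersecting these: cl(A) = {p, q, r, s}.
∂A = cl(A) ∖ int(A) = {p, q, r, s} ∖ {q, s} = {p, r}.


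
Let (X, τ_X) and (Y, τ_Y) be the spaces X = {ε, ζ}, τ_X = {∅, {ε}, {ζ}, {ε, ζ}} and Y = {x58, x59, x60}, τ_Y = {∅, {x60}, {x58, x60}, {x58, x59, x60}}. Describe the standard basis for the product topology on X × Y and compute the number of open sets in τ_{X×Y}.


Basis B = {∅ × ∅, {ε} × {x60}, {ζ} × {x60}, {ε} × {x58, x60}, {ε, ζ} × {x60}, {ζ} × {x58, x60}, {ε} × {x58, x59, x60}, {ζ} × {x58, x59, x60}, {ε, ζ} × {x58, x60}, {ε, ζ} × {x58, x59, x60}}; |τ_{X×Y}| = 16.

Enumerate products U × V with U ∈ τ_X, V ∈ τ_Y (deduplicated):
  ∅ × ∅ = {} (∅)
  {ε} × {x60} = {(ε,x60)}
  {ζ} × {x60} = {(ζ,x60)}
  {ε} × {x58, x60} = {(ε,x58), (ε,x60)}
  {ε, ζ} × {x60} = {(ε,x60), (ζ,x60)}
  {ζ} × {x58, x60} = {(ζ,x58), (ζ,x60)}
  {ε} × {x58, x59, x60} = {(ε,x58), (ε,x59), (ε,x60)}
  {ζ} × {x58, x59, x60} = {(ζ,x58), (ζ,x59), (ζ,x60)}
  {ε, ζ} × {x58, x60} = {(ε,x58), (ε,x60), (ζ,x58), (ζ,x60)}
  {ε, ζ} × {x58, x59, x60} = {(ε,x58), (ε,x59), (ε,x60), (ζ,x58), (ζ,x59), (ζ,x60)}
These 10 distinct sets form the basis B.
Close under arbitrary unions to get τ_{X×Y}; counting gives |τ_{X×Y}| = 16.


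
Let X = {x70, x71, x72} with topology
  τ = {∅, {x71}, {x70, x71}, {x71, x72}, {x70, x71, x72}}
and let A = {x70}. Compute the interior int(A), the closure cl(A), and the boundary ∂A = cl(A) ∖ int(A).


int(A) = ∅, cl(A) = {x70}, ∂A = {x70}.

Closed sets in (X, τ) are complements of opens:
  closed(X, τ) = {∅, {x70}, {x72}, {x70, x72}, {x70, x71, x72}}.
int(A) = ⋃ {U ∈ τ : U ⊆ A}. Opens contained in A: ∅.
Taking the union of these: int(A) = ∅.
cl(A) = ⋂ {C closed : A ⊆ C}. Closed sets containing A: {x70}, {x70, x72}, {x70, x71, x72}.
Intersecting these: cl(A) = {x70}.
∂A = cl(A) ∖ int(A) = {x70} ∖ ∅ = {x70}.


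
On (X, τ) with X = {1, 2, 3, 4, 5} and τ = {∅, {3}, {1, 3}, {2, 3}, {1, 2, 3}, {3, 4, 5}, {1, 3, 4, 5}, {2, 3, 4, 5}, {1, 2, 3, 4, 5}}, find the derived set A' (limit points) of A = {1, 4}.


A' = {5}

For each x ∈ X, list the open sets U ∈ τ with x ∈ U, then check whether U ∩ (A ∖ {x}) ≠ ∅ for every such U.
  x = 1: open {1, 3} ∋ x has {1, 3} ∩ (A ∖ {1}) = ∅, so x is NOT a limit point.
  x = 2: open {2, 3} ∋ x has {2, 3} ∩ (A ∖ {2}) = ∅, so x is NOT a limit point.
  x = 3: open {3} ∋ x has {3} ∩ (A ∖ {3}) = ∅, so x is NOT a limit point.
  x = 4: open {3, 4, 5} ∋ x has {3, 4, 5} ∩ (A ∖ {4}) = ∅, so x is NOT a limit point.
  x = 5: opens ∋ x are {3, 4, 5}, {1, 3, 4, 5}, {2, 3, 4, 5}, {1, 2, 3, 4, 5}; each meets A ∖ {5}, so x IS a limit point.
Collecting: A' = {5}.


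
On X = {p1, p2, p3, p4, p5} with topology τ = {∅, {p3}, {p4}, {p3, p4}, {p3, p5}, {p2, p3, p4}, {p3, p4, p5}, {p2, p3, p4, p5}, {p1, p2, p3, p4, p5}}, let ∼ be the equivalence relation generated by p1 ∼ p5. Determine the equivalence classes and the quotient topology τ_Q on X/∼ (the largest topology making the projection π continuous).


X/∼ = {[p1=p5], [p2], [p3], [p4]}; |τ_Q| = 6.

Equivalence classes: [p1=p5], [p2], [p3], [p4].
Quotient map π: X → X/∼ sends p1 ↦ [p1=p5], p2 ↦ [p2], p3 ↦ [p3], p4 ↦ [p4], p5 ↦ [p1=p5].
For each subset V ⊆ X/∼, compute π^{-1}(V) ⊆ X and check whether π^{-1}(V) ∈ τ. V is open in τ_Q iff π^{-1}(V) ∈ τ.
  V = {}: π^{-1}(V) = ∅ ∈ τ ✓.
  V = {[p1=p5]}: π^{-1}(V) = {p1, p5} ∉ τ ✗.
  V = {[p2]}: π^{-1}(V) = {p2} ∉ τ ✗.
  V = {[p1=p5], [p2]}: π^{-1}(V) = {p1, p2, p5} ∉ τ ✗.
  V = {[p3]}: π^{-1}(V) = {p3} ∈ τ ✓.
  V = {[p1=p5], [p3]}: π^{-1}(V) = {p1, p3, p5} ∉ τ ✗.
  V = {[p2], [p3]}: π^{-1}(V) = {p2, p3} ∉ τ ✗.
  V = {[p1=p5], [p2], [p3]}: π^{-1}(V) = {p1, p2, p3, p5} ∉ τ ✗.
  V = {[p4]}: π^{-1}(V) = {p4} ∈ τ ✓.
  V = {[p1=p5], [p4]}: π^{-1}(V) = {p1, p4, p5} ∉ τ ✗.
  V = {[p2], [p4]}: π^{-1}(V) = {p2, p4} ∉ τ ✗.
  V = {[p1=p5], [p2], [p4]}: π^{-1}(V) = {p1, p2, p4, p5} ∉ τ ✗.
  V = {[p3], [p4]}: π^{-1}(V) = {p3, p4} ∈ τ ✓.
  V = {[p1=p5], [p3], [p4]}: π^{-1}(V) = {p1, p3, p4, p5} ∉ τ ✗.
  V = {[p2], [p3], [p4]}: π^{-1}(V) = {p2, p3, p4} ∈ τ ✓.
  V = {[p1=p5], [p2], [p3], [p4]}: π^{-1}(V) = {p1, p2, p3, p4, p5} ∈ τ ✓.
Open sets in the quotient: τ_Q = {{}, {[p3]}, {[p4]}, {[p3], [p4]}, {[p2], [p3], [p4]}, {[p1=p5], [p2], [p3], [p4]}} (6 elements).


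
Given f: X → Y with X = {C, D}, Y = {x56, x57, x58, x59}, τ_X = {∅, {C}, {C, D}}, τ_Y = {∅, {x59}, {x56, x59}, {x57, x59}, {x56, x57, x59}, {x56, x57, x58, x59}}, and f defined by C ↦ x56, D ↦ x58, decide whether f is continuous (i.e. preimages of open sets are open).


f IS continuous.

Compute f^{-1}(U) for each U ∈ τ_Y:
  U = ∅: f^{-1}(U) = ∅ ∈ τ_X ✓.
  U = {x59}: f^{-1}(U) = ∅ ∈ τ_X ✓.
  U = {x56, x59}: f^{-1}(U) = {C} ∈ τ_X ✓.
  U = {x57, x59}: f^{-1}(U) = ∅ ∈ τ_X ✓.
  U = {x56, x57, x59}: f^{-1}(U) = {C} ∈ τ_X ✓.
  U = {x56, x57, x58, x59}: f^{-1}(U) = {C, D} ∈ τ_X ✓.
Every preimage lies in τ_X, so f IS continuous.


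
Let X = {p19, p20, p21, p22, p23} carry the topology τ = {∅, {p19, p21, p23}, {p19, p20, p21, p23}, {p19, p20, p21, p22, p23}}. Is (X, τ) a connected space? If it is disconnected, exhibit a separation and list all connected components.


(X, τ) is connected.

Find clopen sets (U ∈ τ with X ∖ U ∈ τ):
  U = ∅, X ∖ U = {p19, p20, p21, p22, p23} — both open, so U is clopen.
  U = {p19, p20, p21, p22, p23}, X ∖ U = ∅ — both open, so U is clopen.
Only trivial clopens (∅ and X) exist, so (X, τ) is connected.
Compute connected components by grouping points that agree on all clopens:
  component: {p19, p20, p21, p22, p23}


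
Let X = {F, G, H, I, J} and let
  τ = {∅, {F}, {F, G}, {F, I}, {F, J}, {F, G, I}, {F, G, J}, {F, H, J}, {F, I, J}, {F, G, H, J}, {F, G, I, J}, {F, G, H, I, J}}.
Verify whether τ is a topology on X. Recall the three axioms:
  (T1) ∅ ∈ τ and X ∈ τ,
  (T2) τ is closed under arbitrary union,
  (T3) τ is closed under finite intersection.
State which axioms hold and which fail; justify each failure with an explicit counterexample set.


τ is NOT a topology on X.

Axiom (T1): ∅ ∈ τ? Yes; X ∈ τ? Yes.
Axiom (T2/T3): check pairwise unions and intersections of members of τ.
Counterexample for (T2): {F, I} ∪ {F, H, J} = {F, H, I, J} ∉ τ. Therefore τ is NOT a topology.


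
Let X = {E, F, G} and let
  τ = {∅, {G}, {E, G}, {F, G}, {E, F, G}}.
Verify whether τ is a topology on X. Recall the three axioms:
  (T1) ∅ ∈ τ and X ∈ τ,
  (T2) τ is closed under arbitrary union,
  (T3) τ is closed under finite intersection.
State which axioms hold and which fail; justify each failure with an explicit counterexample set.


τ IS a topology on X.

Axiom (T1): ∅ ∈ τ? Yes; X ∈ τ? Yes.
Axiom (T2/T3): check pairwise unions and intersections of members of τ.
All pairwise intersections and unions checked — each lies in τ. Therefore τ satisfies (T1), (T2), (T3): it IS a topology on X.


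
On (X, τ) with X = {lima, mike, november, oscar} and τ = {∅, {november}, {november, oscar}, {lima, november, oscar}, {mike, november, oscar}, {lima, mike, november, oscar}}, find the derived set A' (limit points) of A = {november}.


A' = {lima, mike, oscar}

For each x ∈ X, list the open sets U ∈ τ with x ∈ U, then check whether U ∩ (A ∖ {x}) ≠ ∅ for every such U.
  x = lima: opens ∋ x are {lima, november, oscar}, {lima, mike, november, oscar}; each meets A ∖ {lima}, so x IS a limit point.
  x = mike: opens ∋ x are {mike, november, oscar}, {lima, mike, november, oscar}; each meets A ∖ {mike}, so x IS a limit point.
  x = november: open {november} ∋ x has {november} ∩ (A ∖ {november}) = ∅, so x is NOT a limit point.
  x = oscar: opens ∋ x are {november, oscar}, {lima, november, oscar}, {mike, november, oscar}, {lima, mike, november, oscar}; each meets A ∖ {oscar}, so x IS a limit point.
Collecting: A' = {lima, mike, oscar}.


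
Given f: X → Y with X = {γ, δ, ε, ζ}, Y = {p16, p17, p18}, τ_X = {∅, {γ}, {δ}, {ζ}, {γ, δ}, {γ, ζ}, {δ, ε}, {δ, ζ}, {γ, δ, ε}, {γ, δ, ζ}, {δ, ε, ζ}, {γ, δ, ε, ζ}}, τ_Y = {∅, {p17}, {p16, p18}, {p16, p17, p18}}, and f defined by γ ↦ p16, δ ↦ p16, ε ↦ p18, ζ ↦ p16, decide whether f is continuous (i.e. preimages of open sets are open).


f IS continuous.

Compute f^{-1}(U) for each U ∈ τ_Y:
  U = ∅: f^{-1}(U) = ∅ ∈ τ_X ✓.
  U = {p17}: f^{-1}(U) = ∅ ∈ τ_X ✓.
  U = {p16, p18}: f^{-1}(U) = {γ, δ, ε, ζ} ∈ τ_X ✓.
  U = {p16, p17, p18}: f^{-1}(U) = {γ, δ, ε, ζ} ∈ τ_X ✓.
Every preimage lies in τ_X, so f IS continuous.


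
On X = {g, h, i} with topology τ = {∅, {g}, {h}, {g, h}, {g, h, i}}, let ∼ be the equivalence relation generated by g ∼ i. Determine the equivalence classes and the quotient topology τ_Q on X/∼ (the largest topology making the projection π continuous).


X/∼ = {[g=i], [h]}; |τ_Q| = 3.

Equivalence classes: [g=i], [h].
Quotient map π: X → X/∼ sends g ↦ [g=i], h ↦ [h], i ↦ [g=i].
For each subset V ⊆ X/∼, compute π^{-1}(V) ⊆ X and check whether π^{-1}(V) ∈ τ. V is open in τ_Q iff π^{-1}(V) ∈ τ.
  V = {}: π^{-1}(V) = ∅ ∈ τ ✓.
  V = {[g=i]}: π^{-1}(V) = {g, i} ∉ τ ✗.
  V = {[h]}: π^{-1}(V) = {h} ∈ τ ✓.
  V = {[g=i], [h]}: π^{-1}(V) = {g, h, i} ∈ τ ✓.
Open sets in the quotient: τ_Q = {{}, {[h]}, {[g=i], [h]}} (3 elements).


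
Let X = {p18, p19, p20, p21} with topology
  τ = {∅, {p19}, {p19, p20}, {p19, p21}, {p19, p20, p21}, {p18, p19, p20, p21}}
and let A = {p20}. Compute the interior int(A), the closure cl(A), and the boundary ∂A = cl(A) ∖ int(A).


int(A) = ∅, cl(A) = {p18, p20}, ∂A = {p18, p20}.

Closed sets in (X, τ) are complements of opens:
  closed(X, τ) = {∅, {p18}, {p18, p20}, {p18, p21}, {p18, p20, p21}, {p18, p19, p20, p21}}.
int(A) = ⋃ {U ∈ τ : U ⊆ A}. Opens contained in A: ∅.
Taking the union of these: int(A) = ∅.
cl(A) = ⋂ {C closed : A ⊆ C}. Closed sets containing A: {p18, p20}, {p18, p20, p21}, {p18, p19, p20, p21}.
Intersecting these: cl(A) = {p18, p20}.
∂A = cl(A) ∖ int(A) = {p18, p20} ∖ ∅ = {p18, p20}.


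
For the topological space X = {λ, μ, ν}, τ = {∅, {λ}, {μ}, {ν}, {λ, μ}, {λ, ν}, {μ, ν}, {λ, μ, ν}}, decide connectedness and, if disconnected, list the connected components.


(X, τ) is disconnected; components = [{λ}, {μ}, {ν}].

Find clopen sets (U ∈ τ with X ∖ U ∈ τ):
  U = ∅, X ∖ U = {λ, μ, ν} — both open, so U is clopen.
  U = {λ}, X ∖ U = {μ, ν} — both open, so U is clopen.
  U = {μ}, X ∖ U = {λ, ν} — both open, so U is clopen.
  U = {ν}, X ∖ U = {λ, μ} — both open, so U is clopen.
  U = {λ, μ}, X ∖ U = {ν} — both open, so U is clopen.
  U = {λ, ν}, X ∖ U = {μ} — both open, so U is clopen.
  U = {μ, ν}, X ∖ U = {λ} — both open, so U is clopen.
  U = {λ, μ, ν}, X ∖ U = ∅ — both open, so U is clopen.
Nontrivial clopen(s) exist: e.g. {ν}. So (X, τ) is disconnected.
Compute connected components by grouping points that agree on all clopens:
  component: {λ}
  component: {μ}
  component: {ν}


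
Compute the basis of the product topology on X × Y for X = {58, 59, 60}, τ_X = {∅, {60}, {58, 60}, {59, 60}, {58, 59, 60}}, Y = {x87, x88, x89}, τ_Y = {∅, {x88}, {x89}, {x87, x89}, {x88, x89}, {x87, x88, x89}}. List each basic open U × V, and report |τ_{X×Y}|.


Basis B = {∅ × ∅, {60} × {x88}, {60} × {x89}, {58, 60} × {x88}, {58, 60} × {x89}, {59, 60} × {x88}, {59, 60} × {x89}, {60} × {x87, x89}, {60} × {x88, x89}, {58, 59, 60} × {x88}, {58, 59, 60} × {x89}, {60} × {x87, x88, x89}, {58, 60} × {x87, x89}, {58, 60} × {x88, x89}, {59, 60} × {x87, x89}, {59, 60} × {x88, x89}, {58, 60} × {x87, x88, x89}, {58, 59, 60} × {x87, x89}, {58, 59, 60} × {x88, x89}, {59, 60} × {x87, x88, x89}, {58, 59, 60} × {x87, x88, x89}}; |τ_{X×Y}| = 70.

Enumerate products U × V with U ∈ τ_X, V ∈ τ_Y (deduplicated):
  ∅ × ∅ = {} (∅)
  {60} × {x88} = {(60,x88)}
  {60} × {x89} = {(60,x89)}
  {58, 60} × {x88} = {(58,x88), (60,x88)}
  {58, 60} × {x89} = {(58,x89), (60,x89)}
  {59, 60} × {x88} = {(59,x88), (60,x88)}
  {59, 60} × {x89} = {(59,x89), (60,x89)}
  {60} × {x87, x89} = {(60,x87), (60,x89)}
  {60} × {x88, x89} = {(60,x88), (60,x89)}
  {58, 59, 60} × {x88} = {(58,x88), (59,x88), (60,x88)}
  {58, 59, 60} × {x89} = {(58,x89), (59,x89), (60,x89)}
  {60} × {x87, x88, x89} = {(60,x87), (60,x88), (60,x89)}
  {58, 60} × {x87, x89} = {(58,x87), (58,x89), (60,x87), (60,x89)}
  {58, 60} × {x88, x89} = {(58,x88), (58,x89), (60,x88), (60,x89)}
  {59, 60} × {x87, x89} = {(59,x87), (59,x89), (60,x87), (60,x89)}
  {59, 60} × {x88, x89} = {(59,x88), (59,x89), (60,x88), (60,x89)}
  {58, 60} × {x87, x88, x89} = {(58,x87), (58,x88), (58,x89), (60,x87), (60,x88), (60,x89)}
  {58, 59, 60} × {x87, x89} = {(58,x87), (58,x89), (59,x87), (59,x89), (60,x87), (60,x89)}
  {58, 59, 60} × {x88, x89} = {(58,x88), (58,x89), (59,x88), (59,x89), (60,x88), (60,x89)}
  {59, 60} × {x87, x88, x89} = {(59,x87), (59,x88), (59,x89), (60,x87), (60,x88), (60,x89)}
  {58, 59, 60} × {x87, x88, x89} = {(58,x87), (58,x88), (58,x89), (59,x87), (59,x88), (59,x89), (60,x87), (60,x88), (60,x89)}
These 21 distinct sets form the basis B.
Close under arbitrary unions to get τ_{X×Y}; counting gives |τ_{X×Y}| = 70.


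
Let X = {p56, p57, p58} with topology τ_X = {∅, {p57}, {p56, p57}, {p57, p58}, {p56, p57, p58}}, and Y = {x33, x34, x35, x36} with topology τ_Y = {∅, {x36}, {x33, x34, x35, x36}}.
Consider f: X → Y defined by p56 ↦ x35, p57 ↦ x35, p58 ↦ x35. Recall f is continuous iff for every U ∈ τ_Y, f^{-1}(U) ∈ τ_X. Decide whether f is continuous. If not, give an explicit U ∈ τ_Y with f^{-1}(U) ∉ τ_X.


f IS continuous.

Compute f^{-1}(U) for each U ∈ τ_Y:
  U = ∅: f^{-1}(U) = ∅ ∈ τ_X ✓.
  U = {x36}: f^{-1}(U) = ∅ ∈ τ_X ✓.
  U = {x33, x34, x35, x36}: f^{-1}(U) = {p56, p57, p58} ∈ τ_X ✓.
Every preimage lies in τ_X, so f IS continuous.


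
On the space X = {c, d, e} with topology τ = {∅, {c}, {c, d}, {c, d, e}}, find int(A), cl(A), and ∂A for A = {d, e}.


int(A) = ∅, cl(A) = {d, e}, ∂A = {d, e}.

Closed sets in (X, τ) are complements of opens:
  closed(X, τ) = {∅, {e}, {d, e}, {c, d, e}}.
int(A) = ⋃ {U ∈ τ : U ⊆ A}. Opens contained in A: ∅.
Taking the union of these: int(A) = ∅.
cl(A) = ⋂ {C closed : A ⊆ C}. Closed sets containing A: {d, e}, {c, d, e}.
Intersecting these: cl(A) = {d, e}.
∂A = cl(A) ∖ int(A) = {d, e} ∖ ∅ = {d, e}.


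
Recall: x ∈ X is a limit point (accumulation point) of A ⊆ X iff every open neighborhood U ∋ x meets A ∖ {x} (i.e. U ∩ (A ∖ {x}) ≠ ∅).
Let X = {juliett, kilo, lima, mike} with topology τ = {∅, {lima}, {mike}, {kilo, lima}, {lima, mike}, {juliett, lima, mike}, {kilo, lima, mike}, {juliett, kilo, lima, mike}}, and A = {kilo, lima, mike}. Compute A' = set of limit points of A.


A' = {juliett, kilo}

For each x ∈ X, list the open sets U ∈ τ with x ∈ U, then check whether U ∩ (A ∖ {x}) ≠ ∅ for every such U.
  x = juliett: opens ∋ x are {juliett, lima, mike}, {juliett, kilo, lima, mike}; each meets A ∖ {juliett}, so x IS a limit point.
  x = kilo: opens ∋ x are {kilo, lima}, {kilo, lima, mike}, {juliett, kilo, lima, mike}; each meets A ∖ {kilo}, so x IS a limit point.
  x = lima: open {lima} ∋ x has {lima} ∩ (A ∖ {lima}) = ∅, so x is NOT a limit point.
  x = mike: open {mike} ∋ x has {mike} ∩ (A ∖ {mike}) = ∅, so x is NOT a limit point.
Collecting: A' = {juliett, kilo}.
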